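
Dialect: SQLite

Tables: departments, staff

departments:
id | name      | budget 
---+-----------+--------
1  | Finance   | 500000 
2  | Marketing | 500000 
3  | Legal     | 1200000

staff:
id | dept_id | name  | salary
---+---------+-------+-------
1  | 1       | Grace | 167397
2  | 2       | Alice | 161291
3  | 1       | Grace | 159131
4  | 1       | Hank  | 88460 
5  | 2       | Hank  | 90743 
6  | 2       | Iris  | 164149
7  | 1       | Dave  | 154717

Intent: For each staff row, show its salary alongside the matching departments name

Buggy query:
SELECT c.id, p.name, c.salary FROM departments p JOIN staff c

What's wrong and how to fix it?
Bug: Missing join condition: each staff row is matched to all departments rows instead of just its own

Fix: Add ON c.dept_id = p.id to the JOIN

Corrected query:
SELECT c.id, p.name, c.salary FROM departments p JOIN staff c ON c.dept_id = p.id

Result:
id | name      | salary
---+-----------+-------
1  | Finance   | 167397
2  | Marketing | 161291
3  | Finance   | 159131
4  | Finance   | 88460 
5  | Marketing | 90743 
6  | Marketing | 164149
7  | Finance   | 154717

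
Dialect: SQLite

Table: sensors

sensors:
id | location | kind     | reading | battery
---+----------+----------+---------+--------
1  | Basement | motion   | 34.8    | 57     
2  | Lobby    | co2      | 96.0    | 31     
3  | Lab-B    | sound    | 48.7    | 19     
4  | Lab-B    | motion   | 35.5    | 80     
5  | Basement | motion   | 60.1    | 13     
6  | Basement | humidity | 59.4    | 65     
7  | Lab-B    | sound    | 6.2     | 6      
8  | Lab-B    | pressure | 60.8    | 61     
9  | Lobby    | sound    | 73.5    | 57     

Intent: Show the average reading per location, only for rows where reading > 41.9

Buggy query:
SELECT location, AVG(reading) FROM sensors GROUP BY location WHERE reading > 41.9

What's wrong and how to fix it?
Bug: WHERE cannot follow GROUP BY

Fix: Place WHERE between FROM and GROUP BY

Corrected query:
SELECT location, AVG(reading) FROM sensors WHERE reading > 41.9 GROUP BY location

Result:
location | AVG(reading)
---------+-------------
Basement | 59.75       
Lab-B    | 54.75       
Lobby    | 84.75       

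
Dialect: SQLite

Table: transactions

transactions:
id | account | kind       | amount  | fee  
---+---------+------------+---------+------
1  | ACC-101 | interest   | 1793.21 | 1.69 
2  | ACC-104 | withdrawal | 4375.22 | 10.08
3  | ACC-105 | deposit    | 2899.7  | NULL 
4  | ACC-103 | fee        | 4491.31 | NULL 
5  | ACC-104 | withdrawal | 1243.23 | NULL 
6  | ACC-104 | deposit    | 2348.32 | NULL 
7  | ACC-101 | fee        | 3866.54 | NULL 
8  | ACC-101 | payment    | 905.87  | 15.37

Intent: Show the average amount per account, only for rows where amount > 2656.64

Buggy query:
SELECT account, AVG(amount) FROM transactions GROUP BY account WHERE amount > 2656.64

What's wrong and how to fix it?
Bug: Row-level WHERE must come before GROUP BY in the clause order

Fix: Move the WHERE clause before GROUP BY

Corrected query:
SELECT account, AVG(amount) FROM transactions WHERE amount > 2656.64 GROUP BY account

Result:
account | AVG(amount)
--------+------------
ACC-101 | 3866.54    
ACC-103 | 4491.31    
ACC-104 | 4375.22    
ACC-105 | 2899.7     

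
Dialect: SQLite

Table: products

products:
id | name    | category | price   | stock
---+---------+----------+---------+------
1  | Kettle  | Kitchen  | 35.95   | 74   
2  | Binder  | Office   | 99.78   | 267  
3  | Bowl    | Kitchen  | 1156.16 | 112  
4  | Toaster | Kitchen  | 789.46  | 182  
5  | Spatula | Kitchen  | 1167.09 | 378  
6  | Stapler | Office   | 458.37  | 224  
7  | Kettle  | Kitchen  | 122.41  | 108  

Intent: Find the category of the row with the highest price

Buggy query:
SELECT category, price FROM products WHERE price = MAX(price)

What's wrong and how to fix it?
Bug: WHERE is evaluated per row; an aggregate over the whole table isn't defined there

Fix: Wrap MAX in a scalar subquery so WHERE compares against a single value

Corrected query:
SELECT category, price FROM products WHERE price = (SELECT MAX(price) FROM products)

Result:
category | price  
---------+--------
Kitchen  | 1167.09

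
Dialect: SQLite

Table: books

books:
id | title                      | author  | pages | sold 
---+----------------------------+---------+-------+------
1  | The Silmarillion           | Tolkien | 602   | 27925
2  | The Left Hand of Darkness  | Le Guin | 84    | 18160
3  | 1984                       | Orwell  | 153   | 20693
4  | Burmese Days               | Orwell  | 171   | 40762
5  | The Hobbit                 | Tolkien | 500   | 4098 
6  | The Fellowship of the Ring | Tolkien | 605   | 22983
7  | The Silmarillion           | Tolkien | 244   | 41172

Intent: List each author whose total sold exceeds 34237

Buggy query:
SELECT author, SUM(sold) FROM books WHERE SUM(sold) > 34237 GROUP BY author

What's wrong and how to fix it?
Bug: WHERE runs before GROUP BY, so aggregates aren't available there

Fix: Move the aggregate condition to a HAVING clause

Corrected query:
SELECT author, SUM(sold) FROM books GROUP BY author HAVING SUM(sold) > 34237

Result:
author  | SUM(sold)
--------+----------
Orwell  | 61455    
Tolkien | 96178    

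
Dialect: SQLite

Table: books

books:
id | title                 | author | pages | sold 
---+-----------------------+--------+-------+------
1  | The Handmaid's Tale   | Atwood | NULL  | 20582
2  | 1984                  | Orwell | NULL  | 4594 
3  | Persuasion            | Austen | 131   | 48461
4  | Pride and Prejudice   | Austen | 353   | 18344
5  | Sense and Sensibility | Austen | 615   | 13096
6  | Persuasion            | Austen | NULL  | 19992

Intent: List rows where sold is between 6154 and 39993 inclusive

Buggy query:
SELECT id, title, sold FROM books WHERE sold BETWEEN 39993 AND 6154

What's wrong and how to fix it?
Bug: BETWEEN expects the lower bound first; with 39993 AND 6154 the range is empty

Fix: Swap the bounds so the smaller value comes first

Corrected query:
SELECT id, title, sold FROM books WHERE sold BETWEEN 6154 AND 39993

Result:
id | title                 | sold 
---+-----------------------+------
1  | The Handmaid's Tale   | 20582
4  | Pride and Prejudice   | 18344
5  | Sense and Sensibility | 13096
6  | Persuasion            | 19992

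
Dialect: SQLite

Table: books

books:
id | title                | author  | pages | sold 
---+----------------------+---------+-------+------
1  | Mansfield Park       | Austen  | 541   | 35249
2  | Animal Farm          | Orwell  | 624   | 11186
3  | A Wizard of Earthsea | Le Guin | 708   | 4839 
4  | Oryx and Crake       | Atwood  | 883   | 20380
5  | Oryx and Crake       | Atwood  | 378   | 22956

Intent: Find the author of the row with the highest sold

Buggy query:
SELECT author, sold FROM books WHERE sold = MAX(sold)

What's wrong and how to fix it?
Bug: MAX(sold) is an aggregate and cannot be used directly in WHERE

Fix: Use a subquery: WHERE sold = (SELECT MAX(sold) FROM books)

Corrected query:
SELECT author, sold FROM books WHERE sold = (SELECT MAX(sold) FROM books)

Result:
author | sold 
-------+------
Austen | 35249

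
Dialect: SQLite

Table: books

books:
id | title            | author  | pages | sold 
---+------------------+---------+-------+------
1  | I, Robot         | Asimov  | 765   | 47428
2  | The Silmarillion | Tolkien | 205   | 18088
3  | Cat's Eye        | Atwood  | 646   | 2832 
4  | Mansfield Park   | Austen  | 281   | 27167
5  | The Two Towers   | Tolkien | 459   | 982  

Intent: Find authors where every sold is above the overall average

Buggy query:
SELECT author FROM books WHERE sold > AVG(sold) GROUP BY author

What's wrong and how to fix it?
Bug: AVG() is an aggregate; it can't sit directly in WHERE

Fix: Use a subquery for AVG and a HAVING MIN(...) filter so the condition holds for every row in the group

Corrected query:
SELECT author FROM books GROUP BY author HAVING MIN(sold) > (SELECT AVG(sold) FROM books)

Result:
author
------
Asimov
Austen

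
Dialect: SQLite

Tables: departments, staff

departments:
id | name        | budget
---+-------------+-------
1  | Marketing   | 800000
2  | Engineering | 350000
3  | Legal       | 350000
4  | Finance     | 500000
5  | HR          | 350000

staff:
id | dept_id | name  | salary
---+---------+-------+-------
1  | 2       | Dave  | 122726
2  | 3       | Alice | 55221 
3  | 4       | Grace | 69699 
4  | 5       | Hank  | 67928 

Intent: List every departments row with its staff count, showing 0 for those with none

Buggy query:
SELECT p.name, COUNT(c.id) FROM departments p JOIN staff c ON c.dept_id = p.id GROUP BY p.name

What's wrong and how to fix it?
Bug: INNER JOIN drops departments rows that have no matching staff rows

Fix: Switch to LEFT JOIN to retain unmatched parent rows

Corrected query:
SELECT p.name, COUNT(c.id) FROM departments p LEFT JOIN staff c ON c.dept_id = p.id GROUP BY p.name

Result:
name        | COUNT(c.id)
------------+------------
Engineering | 1          
Finance     | 1          
HR          | 1          
Legal       | 1          
Marketing   | 0          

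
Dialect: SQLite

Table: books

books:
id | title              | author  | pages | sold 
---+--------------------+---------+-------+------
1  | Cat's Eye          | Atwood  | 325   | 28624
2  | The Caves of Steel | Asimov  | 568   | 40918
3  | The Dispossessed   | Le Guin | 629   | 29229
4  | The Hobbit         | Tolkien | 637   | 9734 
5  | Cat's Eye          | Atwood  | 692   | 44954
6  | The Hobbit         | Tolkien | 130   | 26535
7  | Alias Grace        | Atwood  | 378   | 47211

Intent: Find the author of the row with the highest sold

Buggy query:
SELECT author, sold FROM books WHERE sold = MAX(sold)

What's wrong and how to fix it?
Bug: WHERE is evaluated per row; an aggregate over the whole table isn't defined there

Fix: Use a subquery: WHERE sold = (SELECT MAX(sold) FROM books)

Corrected query:
SELECT author, sold FROM books WHERE sold = (SELECT MAX(sold) FROM books)

Result:
author | sold 
-------+------
Atwood | 47211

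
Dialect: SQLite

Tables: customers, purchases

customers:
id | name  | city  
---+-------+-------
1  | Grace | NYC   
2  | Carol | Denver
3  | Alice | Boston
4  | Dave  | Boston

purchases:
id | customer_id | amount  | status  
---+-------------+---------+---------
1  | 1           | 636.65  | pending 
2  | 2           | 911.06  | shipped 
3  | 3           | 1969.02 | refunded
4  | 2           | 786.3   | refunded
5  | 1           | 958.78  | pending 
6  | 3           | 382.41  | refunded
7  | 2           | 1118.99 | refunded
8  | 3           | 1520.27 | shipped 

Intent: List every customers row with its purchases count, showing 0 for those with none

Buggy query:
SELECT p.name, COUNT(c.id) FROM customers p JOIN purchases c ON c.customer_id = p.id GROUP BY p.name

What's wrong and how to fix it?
Bug: An inner join excludes parents with zero children

Fix: Use LEFT JOIN so parents without children still appear (COUNT(c.id) gives 0)

Corrected query:
SELECT p.name, COUNT(c.id) FROM customers p LEFT JOIN purchases c ON c.customer_id = p.id GROUP BY p.name

Result:
name  | COUNT(c.id)
------+------------
Alice | 3          
Carol | 3          
Dave  | 0          
Grace | 2          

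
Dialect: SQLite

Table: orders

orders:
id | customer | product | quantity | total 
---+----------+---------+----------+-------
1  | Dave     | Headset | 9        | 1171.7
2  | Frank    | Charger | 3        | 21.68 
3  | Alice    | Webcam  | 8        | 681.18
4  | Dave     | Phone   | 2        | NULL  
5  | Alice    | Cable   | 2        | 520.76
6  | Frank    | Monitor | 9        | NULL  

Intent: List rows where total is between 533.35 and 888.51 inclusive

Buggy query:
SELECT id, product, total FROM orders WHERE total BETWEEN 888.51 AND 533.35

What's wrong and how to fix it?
Bug: The bounds are reversed; BETWEEN a AND b requires a <= b to match anything

Fix: Write BETWEEN 533.35 AND 888.51

Corrected query:
SELECT id, product, total FROM orders WHERE total BETWEEN 533.35 AND 888.51

Result:
id | product | total 
---+---------+-------
3  | Webcam  | 681.18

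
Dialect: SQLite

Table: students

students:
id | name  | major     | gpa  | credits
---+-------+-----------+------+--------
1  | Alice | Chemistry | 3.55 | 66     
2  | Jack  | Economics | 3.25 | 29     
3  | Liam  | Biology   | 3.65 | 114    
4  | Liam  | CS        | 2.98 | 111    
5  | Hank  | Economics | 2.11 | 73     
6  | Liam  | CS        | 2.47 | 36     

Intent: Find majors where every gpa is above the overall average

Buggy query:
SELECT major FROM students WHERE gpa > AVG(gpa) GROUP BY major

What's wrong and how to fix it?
Bug: WHERE evaluates per row before aggregation, so AVG() is unavailable

Fix: Compute the overall average in a scalar subquery and compare each group's MIN against it in HAVING

Corrected query:
SELECT major FROM students GROUP BY major HAVING MIN(gpa) > (SELECT AVG(gpa) FROM students)

Result:
major    
---------
Biology  
Chemistry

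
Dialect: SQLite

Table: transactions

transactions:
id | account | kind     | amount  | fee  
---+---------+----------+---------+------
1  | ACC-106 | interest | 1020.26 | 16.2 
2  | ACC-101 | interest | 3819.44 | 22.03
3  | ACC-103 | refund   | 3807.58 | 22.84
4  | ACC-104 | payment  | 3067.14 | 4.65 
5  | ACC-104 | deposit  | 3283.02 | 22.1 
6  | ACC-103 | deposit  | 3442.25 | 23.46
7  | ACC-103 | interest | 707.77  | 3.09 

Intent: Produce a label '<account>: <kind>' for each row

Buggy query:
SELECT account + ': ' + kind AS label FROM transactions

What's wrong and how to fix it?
Bug: '+' is numeric addition; on text columns SQLite converts them to 0 instead of concatenating

Fix: Use the || operator for string concatenation

Corrected query:
SELECT account || ': ' || kind AS label FROM transactions

Result:
label            
-----------------
ACC-106: interest
ACC-101: interest
ACC-103: refund  
ACC-104: payment 
ACC-104: deposit 
ACC-103: deposit 
ACC-103: interest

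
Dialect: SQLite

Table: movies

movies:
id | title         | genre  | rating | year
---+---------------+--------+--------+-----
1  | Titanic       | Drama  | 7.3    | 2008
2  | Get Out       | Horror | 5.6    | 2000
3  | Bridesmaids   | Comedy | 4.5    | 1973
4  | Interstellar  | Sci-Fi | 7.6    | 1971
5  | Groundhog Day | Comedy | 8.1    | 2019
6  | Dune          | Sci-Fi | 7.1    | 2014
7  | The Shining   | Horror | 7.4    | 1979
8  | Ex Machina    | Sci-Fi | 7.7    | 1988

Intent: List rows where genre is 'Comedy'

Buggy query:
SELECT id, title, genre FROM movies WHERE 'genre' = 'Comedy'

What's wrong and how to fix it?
Bug: 'genre' in single quotes is a string literal, not the column; the comparison is literal-vs-literal and never true

Fix: Reference the column as genre without single quotes

Corrected query:
SELECT id, title, genre FROM movies WHERE genre = 'Comedy'

Result:
id | title         | genre 
---+---------------+-------
3  | Bridesmaids   | Comedy
5  | Groundhog Day | Comedy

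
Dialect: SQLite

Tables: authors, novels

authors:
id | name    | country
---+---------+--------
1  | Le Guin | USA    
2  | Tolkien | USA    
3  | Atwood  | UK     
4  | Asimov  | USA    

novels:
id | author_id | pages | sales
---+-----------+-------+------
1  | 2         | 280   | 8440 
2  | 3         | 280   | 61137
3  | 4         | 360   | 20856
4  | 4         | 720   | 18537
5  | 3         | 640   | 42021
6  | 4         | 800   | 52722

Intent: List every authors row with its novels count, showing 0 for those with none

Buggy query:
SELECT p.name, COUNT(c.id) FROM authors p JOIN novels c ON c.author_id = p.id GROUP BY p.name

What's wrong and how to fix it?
Bug: An inner join excludes parents with zero children

Fix: Use LEFT JOIN so parents without children still appear (COUNT(c.id) gives 0)

Corrected query:
SELECT p.name, COUNT(c.id) FROM authors p LEFT JOIN novels c ON c.author_id = p.id GROUP BY p.name

Result:
name    | COUNT(c.id)
--------+------------
Asimov  | 3          
Atwood  | 2          
Le Guin | 0          
Tolkien | 1          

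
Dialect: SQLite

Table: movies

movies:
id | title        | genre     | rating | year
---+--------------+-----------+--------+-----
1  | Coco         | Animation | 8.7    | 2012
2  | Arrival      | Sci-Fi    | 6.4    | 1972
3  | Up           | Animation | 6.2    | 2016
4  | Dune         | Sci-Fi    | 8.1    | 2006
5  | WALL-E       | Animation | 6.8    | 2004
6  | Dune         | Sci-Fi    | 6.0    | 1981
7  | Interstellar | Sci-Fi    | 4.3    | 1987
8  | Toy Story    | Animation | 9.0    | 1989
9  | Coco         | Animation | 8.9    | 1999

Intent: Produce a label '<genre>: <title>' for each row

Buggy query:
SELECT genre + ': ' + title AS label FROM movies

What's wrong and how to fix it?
Bug: '+' is numeric addition; on text columns SQLite converts them to 0 instead of concatenating

Fix: Use the || operator for string concatenation

Corrected query:
SELECT genre || ': ' || title AS label FROM movies

Result:
label               
--------------------
Animation: Coco     
Sci-Fi: Arrival     
Animation: Up       
Sci-Fi: Dune        
Animation: WALL-E   
Sci-Fi: Dune        
Sci-Fi: Interstellar
Animation: Toy Story
Animation: Coco     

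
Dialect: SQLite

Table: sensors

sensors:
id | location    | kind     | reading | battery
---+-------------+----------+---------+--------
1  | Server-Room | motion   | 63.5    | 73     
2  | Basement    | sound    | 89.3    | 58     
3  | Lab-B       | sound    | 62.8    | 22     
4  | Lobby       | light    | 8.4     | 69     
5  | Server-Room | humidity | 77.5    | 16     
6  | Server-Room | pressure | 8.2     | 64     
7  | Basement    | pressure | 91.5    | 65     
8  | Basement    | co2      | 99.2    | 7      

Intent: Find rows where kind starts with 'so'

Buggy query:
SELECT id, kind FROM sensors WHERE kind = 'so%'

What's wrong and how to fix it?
Bug: Wildcards only work with LIKE; '=' treats '%' as a literal character

Fix: Use LIKE for wildcard pattern matching

Corrected query:
SELECT id, kind FROM sensors WHERE kind LIKE 'so%'

Result:
id | kind 
---+------
2  | sound
3  | sound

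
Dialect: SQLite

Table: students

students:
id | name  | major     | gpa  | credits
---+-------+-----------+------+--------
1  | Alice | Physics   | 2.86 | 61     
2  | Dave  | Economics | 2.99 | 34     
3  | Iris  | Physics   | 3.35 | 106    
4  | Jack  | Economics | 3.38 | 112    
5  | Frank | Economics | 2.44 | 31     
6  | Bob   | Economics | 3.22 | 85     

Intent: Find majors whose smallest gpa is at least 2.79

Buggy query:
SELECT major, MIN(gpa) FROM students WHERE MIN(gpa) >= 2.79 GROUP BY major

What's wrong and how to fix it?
Bug: MIN() in WHERE is a misuse of aggregate

Fix: Replace WHERE with HAVING after the GROUP BY

Corrected query:
SELECT major, MIN(gpa) FROM students GROUP BY major HAVING MIN(gpa) >= 2.79

Result:
major   | MIN(gpa)
--------+---------
Physics | 2.86    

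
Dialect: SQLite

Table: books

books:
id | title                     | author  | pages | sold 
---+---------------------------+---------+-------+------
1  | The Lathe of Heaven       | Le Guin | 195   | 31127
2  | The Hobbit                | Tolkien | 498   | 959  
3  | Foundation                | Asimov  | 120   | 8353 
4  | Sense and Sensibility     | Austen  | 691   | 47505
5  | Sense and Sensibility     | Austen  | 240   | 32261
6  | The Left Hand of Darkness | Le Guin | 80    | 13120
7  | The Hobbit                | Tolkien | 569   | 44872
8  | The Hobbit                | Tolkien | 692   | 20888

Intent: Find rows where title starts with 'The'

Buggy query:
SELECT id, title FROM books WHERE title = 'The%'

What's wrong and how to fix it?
Bug: Wildcards only work with LIKE; '=' treats '%' as a literal character

Fix: Use LIKE for wildcard pattern matching

Corrected query:
SELECT id, title FROM books WHERE title LIKE 'The%'

Result:
id | title                    
---+--------------------------
1  | The Lathe of Heaven      
2  | The Hobbit               
6  | The Left Hand of Darkness
7  | The Hobbit               
8  | The Hobbit               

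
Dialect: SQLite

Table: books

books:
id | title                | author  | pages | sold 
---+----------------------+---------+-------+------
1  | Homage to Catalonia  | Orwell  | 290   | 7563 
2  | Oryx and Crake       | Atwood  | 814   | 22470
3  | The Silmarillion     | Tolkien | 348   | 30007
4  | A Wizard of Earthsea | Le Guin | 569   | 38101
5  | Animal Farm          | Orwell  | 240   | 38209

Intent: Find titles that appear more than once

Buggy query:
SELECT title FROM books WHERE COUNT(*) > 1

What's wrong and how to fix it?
Bug: WHERE can't reference COUNT(*); aggregates are computed after WHERE

Fix: Group first, then use HAVING for the count condition

Corrected query:
SELECT title FROM books GROUP BY title HAVING COUNT(*) > 1

Result:
(no rows)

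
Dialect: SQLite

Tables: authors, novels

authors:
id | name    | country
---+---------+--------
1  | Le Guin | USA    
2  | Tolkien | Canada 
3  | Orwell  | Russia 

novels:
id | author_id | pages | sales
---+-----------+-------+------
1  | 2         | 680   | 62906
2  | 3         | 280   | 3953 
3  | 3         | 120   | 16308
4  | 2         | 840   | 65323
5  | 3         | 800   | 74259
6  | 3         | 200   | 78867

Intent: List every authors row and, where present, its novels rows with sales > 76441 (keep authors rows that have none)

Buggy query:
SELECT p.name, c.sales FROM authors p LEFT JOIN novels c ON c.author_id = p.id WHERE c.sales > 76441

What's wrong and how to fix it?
Bug: Filtering c.sales in WHERE discards the NULL rows produced by LEFT JOIN, turning it into an inner join

Fix: Move the right-table condition into the ON clause so unmatched parents are kept

Corrected query:
SELECT p.name, c.sales FROM authors p LEFT JOIN novels c ON c.author_id = p.id AND c.sales > 76441

Result:
name    | sales
--------+------
Le Guin | NULL 
Tolkien | NULL 
Orwell  | 78867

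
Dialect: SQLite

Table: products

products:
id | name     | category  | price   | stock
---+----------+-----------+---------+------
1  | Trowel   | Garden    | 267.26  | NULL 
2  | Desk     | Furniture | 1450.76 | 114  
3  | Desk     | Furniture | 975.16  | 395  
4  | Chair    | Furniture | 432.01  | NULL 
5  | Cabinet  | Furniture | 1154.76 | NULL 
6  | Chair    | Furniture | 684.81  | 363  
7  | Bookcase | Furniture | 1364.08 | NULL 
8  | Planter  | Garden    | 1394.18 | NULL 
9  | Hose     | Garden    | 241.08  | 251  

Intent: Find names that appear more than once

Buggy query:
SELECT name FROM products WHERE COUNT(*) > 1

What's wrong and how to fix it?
Bug: COUNT(*) is an aggregate and cannot be used in WHERE

Fix: Group first, then use HAVING for the count condition

Corrected query:
SELECT name FROM products GROUP BY name HAVING COUNT(*) > 1

Result:
name 
-----
Chair
Desk 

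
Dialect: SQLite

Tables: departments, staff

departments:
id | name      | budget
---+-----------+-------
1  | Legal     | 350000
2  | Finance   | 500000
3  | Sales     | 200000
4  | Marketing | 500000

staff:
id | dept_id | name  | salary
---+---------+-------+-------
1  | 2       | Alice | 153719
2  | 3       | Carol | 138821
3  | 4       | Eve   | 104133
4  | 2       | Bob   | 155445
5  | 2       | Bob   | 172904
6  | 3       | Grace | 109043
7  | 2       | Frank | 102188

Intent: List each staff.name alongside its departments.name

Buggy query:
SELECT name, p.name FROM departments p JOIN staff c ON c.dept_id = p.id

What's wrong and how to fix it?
Bug: Both tables have a 'name' column; the unqualified reference is ambiguous

Fix: Qualify the column with its table alias (c.name)

Corrected query:
SELECT c.name, p.name FROM departments p JOIN staff c ON c.dept_id = p.id

Result:
name  | name     
------+----------
Alice | Finance  
Carol | Sales    
Eve   | Marketing
Bob   | Finance  
Bob   | Finance  
Grace | Sales    
Frank | Finance  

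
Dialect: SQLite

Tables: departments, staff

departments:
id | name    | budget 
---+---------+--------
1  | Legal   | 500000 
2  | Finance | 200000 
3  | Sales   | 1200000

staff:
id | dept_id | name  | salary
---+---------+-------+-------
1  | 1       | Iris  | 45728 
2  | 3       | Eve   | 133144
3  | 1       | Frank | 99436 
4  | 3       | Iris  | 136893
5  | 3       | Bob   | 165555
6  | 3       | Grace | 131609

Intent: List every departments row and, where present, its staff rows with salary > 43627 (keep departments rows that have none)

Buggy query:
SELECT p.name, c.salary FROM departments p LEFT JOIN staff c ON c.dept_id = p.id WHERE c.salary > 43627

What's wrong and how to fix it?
Bug: Filtering c.salary in WHERE discards the NULL rows produced by LEFT JOIN, turning it into an inner join

Fix: Put 'c.salary > 43627' in the JOIN's ON clause instead of WHERE

Corrected query:
SELECT p.name, c.salary FROM departments p LEFT JOIN staff c ON c.dept_id = p.id AND c.salary > 43627

Result:
name    | salary
--------+-------
Legal   | 45728 
Legal   | 99436 
Finance | NULL  
Sales   | 131609
Sales   | 133144
Sales   | 136893
Sales   | 165555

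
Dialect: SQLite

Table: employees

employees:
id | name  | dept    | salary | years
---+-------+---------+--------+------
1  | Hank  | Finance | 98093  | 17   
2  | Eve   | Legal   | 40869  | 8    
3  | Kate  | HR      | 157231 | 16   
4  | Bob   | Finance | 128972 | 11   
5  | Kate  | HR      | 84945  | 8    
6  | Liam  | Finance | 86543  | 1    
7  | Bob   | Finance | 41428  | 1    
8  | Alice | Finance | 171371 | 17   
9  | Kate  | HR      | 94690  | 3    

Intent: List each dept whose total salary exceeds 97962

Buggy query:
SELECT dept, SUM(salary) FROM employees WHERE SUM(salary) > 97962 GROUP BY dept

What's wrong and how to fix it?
Bug: SUM(salary) is an aggregate, but WHERE filters rows before aggregation

Fix: Use HAVING (which filters groups after aggregation) instead of WHERE

Corrected query:
SELECT dept, SUM(salary) FROM employees GROUP BY dept HAVING SUM(salary) > 97962

Result:
dept    | SUM(salary)
--------+------------
Finance | 526407     
HR      | 336866     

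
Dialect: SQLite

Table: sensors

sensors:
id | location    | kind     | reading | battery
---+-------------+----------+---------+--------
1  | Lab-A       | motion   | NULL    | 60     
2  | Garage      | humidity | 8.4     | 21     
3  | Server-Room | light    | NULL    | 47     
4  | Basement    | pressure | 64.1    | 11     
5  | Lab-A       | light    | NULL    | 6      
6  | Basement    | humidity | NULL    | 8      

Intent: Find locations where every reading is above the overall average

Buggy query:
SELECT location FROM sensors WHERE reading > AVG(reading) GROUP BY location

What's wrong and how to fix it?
Bug: AVG() is an aggregate; it can't sit directly in WHERE

Fix: Compute the overall average in a scalar subquery and compare each group's MIN against it in HAVING

Corrected query:
SELECT location FROM sensors GROUP BY location HAVING MIN(reading) > (SELECT AVG(reading) FROM sensors)

Result:
location
--------
Basement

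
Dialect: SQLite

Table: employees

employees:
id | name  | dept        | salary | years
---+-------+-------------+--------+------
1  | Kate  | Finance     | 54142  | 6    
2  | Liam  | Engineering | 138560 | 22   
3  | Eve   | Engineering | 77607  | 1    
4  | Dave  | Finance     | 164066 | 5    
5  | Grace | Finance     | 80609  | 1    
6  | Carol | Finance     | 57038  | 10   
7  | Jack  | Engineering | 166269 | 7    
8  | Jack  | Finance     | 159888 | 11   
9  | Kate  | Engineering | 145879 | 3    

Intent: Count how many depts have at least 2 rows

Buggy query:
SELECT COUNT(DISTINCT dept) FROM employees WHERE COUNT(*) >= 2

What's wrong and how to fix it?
Bug: WHERE filters individual rows, not groups, so a group-level COUNT is invalid there

Fix: Group first with HAVING COUNT(*) >= 2, then COUNT the resulting groups

Corrected query:
SELECT COUNT(*) FROM (SELECT dept FROM employees GROUP BY dept HAVING COUNT(*) >= 2)

Result:
COUNT(*)
--------
2       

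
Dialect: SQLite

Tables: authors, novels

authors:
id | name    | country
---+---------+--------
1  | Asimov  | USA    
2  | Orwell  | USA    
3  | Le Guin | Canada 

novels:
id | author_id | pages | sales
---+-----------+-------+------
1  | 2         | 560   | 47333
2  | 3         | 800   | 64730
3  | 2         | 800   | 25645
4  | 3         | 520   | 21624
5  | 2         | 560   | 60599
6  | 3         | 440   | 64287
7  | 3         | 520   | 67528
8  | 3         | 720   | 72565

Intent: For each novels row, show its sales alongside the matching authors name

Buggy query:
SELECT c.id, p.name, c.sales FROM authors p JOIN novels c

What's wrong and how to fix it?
Bug: JOIN with no ON clause produces a cartesian product; every novels row pairs with every authors row

Fix: Specify the join condition linking the foreign key to the parent id

Corrected query:
SELECT c.id, p.name, c.sales FROM authors p JOIN novels c ON c.author_id = p.id

Result:
id | name    | sales
---+---------+------
1  | Orwell  | 47333
2  | Le Guin | 64730
3  | Orwell  | 25645
4  | Le Guin | 21624
5  | Orwell  | 60599
6  | Le Guin | 64287
7  | Le Guin | 67528
8  | Le Guin | 72565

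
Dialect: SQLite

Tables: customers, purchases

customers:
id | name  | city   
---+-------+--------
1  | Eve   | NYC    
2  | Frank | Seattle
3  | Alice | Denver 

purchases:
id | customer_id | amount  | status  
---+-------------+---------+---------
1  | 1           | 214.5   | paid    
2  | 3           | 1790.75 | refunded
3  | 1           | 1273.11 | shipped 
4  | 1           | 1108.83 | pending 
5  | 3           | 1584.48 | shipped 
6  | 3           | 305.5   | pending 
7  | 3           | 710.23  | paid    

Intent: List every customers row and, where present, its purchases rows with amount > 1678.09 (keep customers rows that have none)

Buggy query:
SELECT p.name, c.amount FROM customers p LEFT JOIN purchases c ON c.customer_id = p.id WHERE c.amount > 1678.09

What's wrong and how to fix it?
Bug: A WHERE condition on the right-hand table after LEFT JOIN drops unmatched parents

Fix: Put 'c.amount > 1678.09' in the JOIN's ON clause instead of WHERE

Corrected query:
SELECT p.name, c.amount FROM customers p LEFT JOIN purchases c ON c.customer_id = p.id AND c.amount > 1678.09

Result:
name  | amount 
------+--------
Eve   | NULL   
Frank | NULL   
Alice | 1790.75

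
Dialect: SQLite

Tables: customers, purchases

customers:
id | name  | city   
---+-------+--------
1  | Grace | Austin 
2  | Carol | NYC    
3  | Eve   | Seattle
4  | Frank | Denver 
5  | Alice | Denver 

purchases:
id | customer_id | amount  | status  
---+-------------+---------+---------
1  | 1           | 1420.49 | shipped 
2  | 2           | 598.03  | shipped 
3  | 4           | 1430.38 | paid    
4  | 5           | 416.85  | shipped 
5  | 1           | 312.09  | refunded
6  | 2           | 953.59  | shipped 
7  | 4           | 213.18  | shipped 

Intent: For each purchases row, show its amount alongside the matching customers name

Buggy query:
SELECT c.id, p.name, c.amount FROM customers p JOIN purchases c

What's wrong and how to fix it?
Bug: Missing join condition: each purchases row is matched to all customers rows instead of just its own

Fix: Specify the join condition linking the foreign key to the parent id

Corrected query:
SELECT c.id, p.name, c.amount FROM customers p JOIN purchases c ON c.customer_id = p.id

Result:
id | name  | amount 
---+-------+--------
1  | Grace | 1420.49
2  | Carol | 598.03 
3  | Frank | 1430.38
4  | Alice | 416.85 
5  | Grace | 312.09 
6  | Carol | 953.59 
7  | Frank | 213.18 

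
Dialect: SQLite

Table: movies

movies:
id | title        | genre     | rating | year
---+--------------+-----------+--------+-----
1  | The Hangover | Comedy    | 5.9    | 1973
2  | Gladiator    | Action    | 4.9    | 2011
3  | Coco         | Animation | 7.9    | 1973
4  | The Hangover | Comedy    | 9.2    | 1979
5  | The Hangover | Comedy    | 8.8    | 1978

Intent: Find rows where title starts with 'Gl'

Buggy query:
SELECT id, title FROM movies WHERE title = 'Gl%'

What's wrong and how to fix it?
Bug: Wildcards only work with LIKE; '=' treats '%' as a literal character

Fix: Use LIKE for wildcard pattern matching

Corrected query:
SELECT id, title FROM movies WHERE title LIKE 'Gl%'

Result:
id | title    
---+----------
2  | Gladiator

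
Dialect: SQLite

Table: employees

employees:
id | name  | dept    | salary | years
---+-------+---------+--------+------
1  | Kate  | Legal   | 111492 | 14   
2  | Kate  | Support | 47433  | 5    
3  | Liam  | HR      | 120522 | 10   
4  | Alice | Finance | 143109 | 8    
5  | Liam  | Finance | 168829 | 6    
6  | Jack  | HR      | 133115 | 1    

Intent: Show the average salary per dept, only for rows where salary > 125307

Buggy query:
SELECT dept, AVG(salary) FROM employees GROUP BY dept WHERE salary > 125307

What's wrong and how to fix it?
Bug: Row-level WHERE must come before GROUP BY in the clause order

Fix: Place WHERE between FROM and GROUP BY

Corrected query:
SELECT dept, AVG(salary) FROM employees WHERE salary > 125307 GROUP BY dept

Result:
dept    | AVG(salary)
--------+------------
Finance | 155969     
HR      | 133115     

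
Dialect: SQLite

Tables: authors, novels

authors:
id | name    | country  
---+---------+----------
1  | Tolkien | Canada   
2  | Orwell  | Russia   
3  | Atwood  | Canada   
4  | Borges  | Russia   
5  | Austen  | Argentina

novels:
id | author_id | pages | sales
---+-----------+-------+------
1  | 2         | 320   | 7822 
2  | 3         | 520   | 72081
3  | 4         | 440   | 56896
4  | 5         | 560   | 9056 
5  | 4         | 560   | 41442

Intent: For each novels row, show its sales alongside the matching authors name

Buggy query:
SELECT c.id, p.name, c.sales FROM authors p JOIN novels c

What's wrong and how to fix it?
Bug: JOIN with no ON clause produces a cartesian product; every novels row pairs with every authors row

Fix: Specify the join condition linking the foreign key to the parent id

Corrected query:
SELECT c.id, p.name, c.sales FROM authors p JOIN novels c ON c.author_id = p.id

Result:
id | name   | sales
---+--------+------
1  | Orwell | 7822 
2  | Atwood | 72081
3  | Borges | 56896
4  | Austen | 9056 
5  | Borges | 41442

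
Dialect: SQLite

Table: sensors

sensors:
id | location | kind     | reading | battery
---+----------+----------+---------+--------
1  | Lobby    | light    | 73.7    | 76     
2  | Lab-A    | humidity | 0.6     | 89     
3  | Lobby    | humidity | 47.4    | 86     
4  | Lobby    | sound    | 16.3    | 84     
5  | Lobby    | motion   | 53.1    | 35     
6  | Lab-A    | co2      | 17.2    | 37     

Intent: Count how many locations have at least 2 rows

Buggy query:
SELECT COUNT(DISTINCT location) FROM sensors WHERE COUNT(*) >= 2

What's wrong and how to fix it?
Bug: WHERE filters individual rows, not groups, so a group-level COUNT is invalid there

Fix: Use a subquery that GROUPs and filters with HAVING, then count its rows

Corrected query:
SELECT COUNT(*) FROM (SELECT location FROM sensors GROUP BY location HAVING COUNT(*) >= 2)

Result:
COUNT(*)
--------
2       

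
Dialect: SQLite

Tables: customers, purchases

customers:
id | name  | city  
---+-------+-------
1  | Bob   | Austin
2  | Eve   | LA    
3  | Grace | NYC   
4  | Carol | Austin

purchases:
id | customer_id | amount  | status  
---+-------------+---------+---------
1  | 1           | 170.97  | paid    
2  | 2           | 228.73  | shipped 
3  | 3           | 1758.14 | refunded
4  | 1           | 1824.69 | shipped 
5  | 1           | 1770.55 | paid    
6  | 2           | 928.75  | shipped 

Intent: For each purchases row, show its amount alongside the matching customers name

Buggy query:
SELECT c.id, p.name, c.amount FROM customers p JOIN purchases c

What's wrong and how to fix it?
Bug: Missing join condition: each purchases row is matched to all customers rows instead of just its own

Fix: Add ON c.customer_id = p.id to the JOIN

Corrected query:
SELECT c.id, p.name, c.amount FROM customers p JOIN purchases c ON c.customer_id = p.id

Result:
id | name  | amount 
---+-------+--------
1  | Bob   | 170.97 
2  | Eve   | 228.73 
3  | Grace | 1758.14
4  | Bob   | 1824.69
5  | Bob   | 1770.55
6  | Eve   | 928.75 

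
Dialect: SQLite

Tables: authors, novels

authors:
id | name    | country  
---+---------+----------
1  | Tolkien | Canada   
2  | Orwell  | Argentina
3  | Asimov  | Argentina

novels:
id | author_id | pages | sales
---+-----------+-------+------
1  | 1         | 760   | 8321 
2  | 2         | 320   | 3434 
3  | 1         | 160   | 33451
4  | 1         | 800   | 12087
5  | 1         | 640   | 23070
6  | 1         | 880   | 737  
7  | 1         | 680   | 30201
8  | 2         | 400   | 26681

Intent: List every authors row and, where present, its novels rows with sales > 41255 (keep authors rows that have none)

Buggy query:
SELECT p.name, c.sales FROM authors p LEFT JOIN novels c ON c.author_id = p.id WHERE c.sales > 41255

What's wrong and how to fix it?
Bug: A WHERE condition on the right-hand table after LEFT JOIN drops unmatched parents

Fix: Put 'c.sales > 41255' in the JOIN's ON clause instead of WHERE

Corrected query:
SELECT p.name, c.sales FROM authors p LEFT JOIN novels c ON c.author_id = p.id AND c.sales > 41255

Result:
name    | sales
--------+------
Tolkien | NULL 
Orwell  | NULL 
Asimov  | NULL 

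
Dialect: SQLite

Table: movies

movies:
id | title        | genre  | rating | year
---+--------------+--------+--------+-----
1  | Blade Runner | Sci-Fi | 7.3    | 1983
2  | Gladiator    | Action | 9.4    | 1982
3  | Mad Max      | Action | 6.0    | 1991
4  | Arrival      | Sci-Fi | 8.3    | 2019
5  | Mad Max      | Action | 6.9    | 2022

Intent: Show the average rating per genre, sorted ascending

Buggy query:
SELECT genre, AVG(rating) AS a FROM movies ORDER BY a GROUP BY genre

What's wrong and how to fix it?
Bug: GROUP BY must precede ORDER BY

Fix: Move ORDER BY to the end, after GROUP BY

Corrected query:
SELECT genre, AVG(rating) AS a FROM movies GROUP BY genre ORDER BY a

Result:
genre  | a       
-------+---------
Action | 7.433333
Sci-Fi | 7.8     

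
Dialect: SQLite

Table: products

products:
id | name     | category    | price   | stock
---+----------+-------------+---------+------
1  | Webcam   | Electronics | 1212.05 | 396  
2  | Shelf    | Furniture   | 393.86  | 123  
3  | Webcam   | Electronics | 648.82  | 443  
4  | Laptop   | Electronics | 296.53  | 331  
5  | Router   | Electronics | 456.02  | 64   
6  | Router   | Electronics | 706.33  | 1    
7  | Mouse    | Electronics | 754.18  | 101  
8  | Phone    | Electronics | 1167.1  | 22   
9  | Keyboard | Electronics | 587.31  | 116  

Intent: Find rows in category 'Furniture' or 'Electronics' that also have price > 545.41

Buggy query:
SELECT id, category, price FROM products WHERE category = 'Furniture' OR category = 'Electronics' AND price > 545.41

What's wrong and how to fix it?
Bug: AND binds tighter than OR, so this parses as category = 'Furniture' OR (category = 'Electronics' AND price > 545.41)

Fix: Group the OR with parentheses (or use IN), then AND the threshold

Corrected query:
SELECT id, category, price FROM products WHERE (category = 'Furniture' OR category = 'Electronics') AND price > 545.41

Result:
id | category    | price  
---+-------------+--------
1  | Electronics | 1212.05
3  | Electronics | 648.82 
6  | Electronics | 706.33 
7  | Electronics | 754.18 
8  | Electronics | 1167.1 
9  | Electronics | 587.31 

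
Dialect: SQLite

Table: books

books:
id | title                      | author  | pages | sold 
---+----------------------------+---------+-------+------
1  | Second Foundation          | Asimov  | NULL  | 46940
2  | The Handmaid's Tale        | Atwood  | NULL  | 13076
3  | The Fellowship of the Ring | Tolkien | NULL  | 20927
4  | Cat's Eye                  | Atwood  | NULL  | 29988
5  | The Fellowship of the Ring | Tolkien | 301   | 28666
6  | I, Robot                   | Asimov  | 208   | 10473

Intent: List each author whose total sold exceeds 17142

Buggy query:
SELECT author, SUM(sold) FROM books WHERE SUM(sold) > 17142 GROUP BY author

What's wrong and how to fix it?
Bug: WHERE runs before GROUP BY, so aggregates aren't available there

Fix: Move the aggregate condition to a HAVING clause

Corrected query:
SELECT author, SUM(sold) FROM books GROUP BY author HAVING SUM(sold) > 17142

Result:
author  | SUM(sold)
--------+----------
Asimov  | 57413    
Atwood  | 43064    
Tolkien | 49593    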